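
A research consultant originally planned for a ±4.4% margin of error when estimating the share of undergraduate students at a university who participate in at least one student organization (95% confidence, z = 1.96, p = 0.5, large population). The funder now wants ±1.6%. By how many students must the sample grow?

At ±4.4%: n = 1.96² × 0.2500 / 0.044² ≈ 496.07 → 497.
At ±1.6%: n = 1.96² × 0.2500 / 0.016² ≈ 3751.56 → 3752.
Additional respondents: 3752 − 497 = 3255.

3255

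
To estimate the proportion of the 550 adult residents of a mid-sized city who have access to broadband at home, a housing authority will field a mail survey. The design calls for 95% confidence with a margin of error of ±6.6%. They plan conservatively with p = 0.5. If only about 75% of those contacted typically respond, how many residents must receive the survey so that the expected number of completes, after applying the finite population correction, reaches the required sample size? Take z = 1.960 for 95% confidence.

211

Completed interviews needed (unadjusted): n₀ = 1.960² × 0.2500 / 0.066² ≈ 220.48 → 221.
FPC for N = 550: n = 221 / (1 + 220/550) = 221 / 1.4000 ≈ 157.86 → 158.
At a 75% response rate, contacts needed = 158 / 0.75 ≈ 210.67 → 211.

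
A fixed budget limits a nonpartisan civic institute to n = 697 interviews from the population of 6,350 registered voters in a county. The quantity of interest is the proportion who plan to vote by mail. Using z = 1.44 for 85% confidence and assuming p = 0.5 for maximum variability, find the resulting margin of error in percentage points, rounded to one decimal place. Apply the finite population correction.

2.6

Finite-population factor: (N−n)/(N−1) = (6350−697)/(6350−1) = 0.8904.
SE(p̂) = √[p(1−p)/n · (N−n)/(N−1)] = √[0.2500/697 × 0.8904] = 0.01787.
E = z × SE = 1.44 × 0.01787 = 0.02573 ≈ 2.6 percentage points.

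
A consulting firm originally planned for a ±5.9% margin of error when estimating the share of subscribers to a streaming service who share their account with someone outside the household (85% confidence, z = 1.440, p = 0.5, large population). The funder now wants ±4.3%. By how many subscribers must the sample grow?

132

At ±5.9%: n = 1.440² × 0.2500 / 0.059² ≈ 148.92 → 149.
At ±4.3%: n = 1.440² × 0.2500 / 0.043² ≈ 280.37 → 281.
Additional respondents: 281 − 149 = 132.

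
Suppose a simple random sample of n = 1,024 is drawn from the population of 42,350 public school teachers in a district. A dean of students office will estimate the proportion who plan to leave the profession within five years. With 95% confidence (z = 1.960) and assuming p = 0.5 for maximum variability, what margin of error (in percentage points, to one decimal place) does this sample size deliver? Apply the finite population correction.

Finite-population factor: (N−n)/(N−1) = (42350−1024)/(42350−1) = 0.9758.
SE(p̂) = √[p(1−p)/n · (N−n)/(N−1)] = √[0.2500/1024 × 0.9758] = 0.01544.
E = z × SE = 1.960 × 0.01544 = 0.03025 ≈ 3.0 percentage points.

3.0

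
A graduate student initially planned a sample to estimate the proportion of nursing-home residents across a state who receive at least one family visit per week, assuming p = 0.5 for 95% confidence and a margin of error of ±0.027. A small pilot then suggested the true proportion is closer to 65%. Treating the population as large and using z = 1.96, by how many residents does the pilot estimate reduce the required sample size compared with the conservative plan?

119

Conservative (p = 0.5): n = 1.96² × 0.25 / 0.027² ≈ 1317.42 → 1318.
Using p = 0.65: p(1−p) = 0.2275, so n = 1.96² × 0.2275 / 0.027² ≈ 1198.85 → 1199.
Reduction: 1318 − 1199 = 119.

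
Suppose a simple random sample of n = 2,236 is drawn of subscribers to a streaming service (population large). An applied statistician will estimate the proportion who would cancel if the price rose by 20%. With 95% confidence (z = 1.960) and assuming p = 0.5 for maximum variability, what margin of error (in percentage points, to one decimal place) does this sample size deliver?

SE(p̂) = √[p(1−p)/n] = √[0.2500/2236] = 0.01057.
E = z × SE = 1.960 × 0.01057 = 0.02072, or 2.1 percentage points.

2.1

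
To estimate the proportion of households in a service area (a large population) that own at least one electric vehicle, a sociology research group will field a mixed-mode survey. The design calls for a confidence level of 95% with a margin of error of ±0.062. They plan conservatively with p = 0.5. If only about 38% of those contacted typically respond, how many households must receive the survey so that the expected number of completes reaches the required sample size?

658

For 95% confidence, z = 1.960.
Completed interviews needed: n₀ = 1.960² × 0.2500 / 0.062² ≈ 249.84 → 250.
At a 38% response rate, contacts needed = 250 / 0.38 ≈ 657.89 → 658.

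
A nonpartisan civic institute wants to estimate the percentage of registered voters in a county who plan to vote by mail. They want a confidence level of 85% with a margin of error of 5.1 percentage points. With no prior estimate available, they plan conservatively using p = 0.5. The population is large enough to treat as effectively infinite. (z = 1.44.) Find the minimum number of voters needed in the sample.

With p = 0.5, p(1−p) = 0.25.
n = z²·p(1−p)/E² = 1.44² × 0.2500 / 0.051² = 2.0736 × 0.2500 / 0.002601 ≈ 199.31.
Rounding up gives n = 200.

200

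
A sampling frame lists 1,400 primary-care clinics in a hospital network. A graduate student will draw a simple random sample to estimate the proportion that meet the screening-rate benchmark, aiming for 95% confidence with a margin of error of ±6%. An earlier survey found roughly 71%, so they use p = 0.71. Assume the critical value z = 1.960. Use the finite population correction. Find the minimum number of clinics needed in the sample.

191

Unadjusted: n₀ = 1.960² × 0.71 × 0.29 / 0.060² ≈ 219.72, so n₀ = 220.
Finite population correction with N = 1,400: n = n₀ / (1 + (n₀−1)/N) = 220 / (1 + 219/1400) = 220 / 1.1564 ≈ 190.24.
Rounding up, n = 191.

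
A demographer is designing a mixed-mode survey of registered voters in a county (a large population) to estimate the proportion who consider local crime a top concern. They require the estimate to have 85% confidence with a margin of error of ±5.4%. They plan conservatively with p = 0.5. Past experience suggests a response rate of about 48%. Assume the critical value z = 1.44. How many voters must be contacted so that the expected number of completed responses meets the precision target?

371

Completed interviews needed: n₀ = 1.44² × 0.2500 / 0.054² ≈ 177.78 → 178.
At a 48% response rate, contacts needed = 178 / 0.48 ≈ 370.83 → 371.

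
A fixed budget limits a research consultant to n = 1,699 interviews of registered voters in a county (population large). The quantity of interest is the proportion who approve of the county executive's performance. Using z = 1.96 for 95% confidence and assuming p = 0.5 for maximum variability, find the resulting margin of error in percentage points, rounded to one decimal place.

SE(p̂) = √[p(1−p)/n] = √[0.2500/1699] = 0.01213.
E = z × SE = 1.96 × 0.01213 = 0.02378, or 2.4 percentage points.

2.4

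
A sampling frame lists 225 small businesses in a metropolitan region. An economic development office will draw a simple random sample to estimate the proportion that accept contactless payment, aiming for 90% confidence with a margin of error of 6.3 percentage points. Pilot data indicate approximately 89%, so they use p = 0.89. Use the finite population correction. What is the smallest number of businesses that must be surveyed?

For 90% confidence, z = 1.645.
Unadjusted: n₀ = 1.645² × 0.89 × 0.11 / 0.063² ≈ 66.75, so n₀ = 67.
Finite population correction with N = 225: n = n₀ / (1 + (n₀−1)/N) = 67 / (1 + 66/225) = 67 / 1.2933 ≈ 51.80.
Rounding up, n = 52.

52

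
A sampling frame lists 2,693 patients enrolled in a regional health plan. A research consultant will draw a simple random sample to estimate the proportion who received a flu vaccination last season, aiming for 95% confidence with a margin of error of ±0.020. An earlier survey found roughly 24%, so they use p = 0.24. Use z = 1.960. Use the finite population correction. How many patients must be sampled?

1062

Unadjusted: n₀ = 1.960² × 0.24 × 0.76 / 0.020² ≈ 1751.77, so n₀ = 1752.
Finite population correction with N = 2,693: n = n₀ / (1 + (n₀−1)/N) = 1752 / (1 + 1751/2693) = 1752 / 1.6502 ≈ 1061.69.
Rounding up, n = 1062.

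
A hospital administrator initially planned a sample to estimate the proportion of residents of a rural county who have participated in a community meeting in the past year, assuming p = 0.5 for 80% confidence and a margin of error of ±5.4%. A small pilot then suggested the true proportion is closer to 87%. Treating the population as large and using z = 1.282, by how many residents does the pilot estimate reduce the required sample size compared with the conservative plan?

77

Conservative (p = 0.5): n = 1.282² × 0.25 / 0.054² ≈ 140.91 → 141.
Using p = 0.87: p(1−p) = 0.1131, so n = 1.282² × 0.1131 / 0.054² ≈ 63.75 → 64.
Reduction: 141 − 64 = 77.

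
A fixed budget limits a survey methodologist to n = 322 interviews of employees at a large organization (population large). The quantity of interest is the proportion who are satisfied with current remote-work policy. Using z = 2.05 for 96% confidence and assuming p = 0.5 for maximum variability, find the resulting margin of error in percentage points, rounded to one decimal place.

5.7

SE(p̂) = √[p(1−p)/n] = √[0.2500/322] = 0.02786.
E = z × SE = 2.05 × 0.02786 = 0.05712, or 5.7 percentage points.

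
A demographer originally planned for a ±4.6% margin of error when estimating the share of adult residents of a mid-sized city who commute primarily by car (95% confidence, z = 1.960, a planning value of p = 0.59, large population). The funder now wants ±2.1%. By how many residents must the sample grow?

At ±4.6%: n = 1.960² × 0.2419 / 0.046² ≈ 439.17 → 440.
At ±2.1%: n = 1.960² × 0.2419 / 0.021² ≈ 2107.22 → 2108.
Additional respondents: 2108 − 440 = 1668.

1668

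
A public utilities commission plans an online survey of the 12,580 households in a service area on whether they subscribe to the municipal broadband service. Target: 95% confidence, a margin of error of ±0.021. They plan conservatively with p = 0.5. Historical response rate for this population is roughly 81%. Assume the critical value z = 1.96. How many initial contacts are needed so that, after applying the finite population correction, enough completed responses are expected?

Completed interviews needed (unadjusted): n₀ = 1.96² × 0.2500 / 0.021² ≈ 2177.78 → 2178.
FPC for N = 12,580: n = 2178 / (1 + 2177/12580) = 2178 / 1.1731 ≈ 1856.69 → 1857.
At an 81% response rate, contacts needed = 1857 / 0.81 ≈ 2292.59 → 2293.

2293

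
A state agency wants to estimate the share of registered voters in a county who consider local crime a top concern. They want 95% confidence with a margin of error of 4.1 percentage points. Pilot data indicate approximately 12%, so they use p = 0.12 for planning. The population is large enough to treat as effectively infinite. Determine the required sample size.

For 95% confidence, z = 1.960.
With p = 0.12, p(1−p) = 0.1056.
n = z²·p(1−p)/E² = 1.960² × 0.1056 / 0.041² = 3.8416 × 0.1056 / 0.001681 ≈ 241.33.
Rounding up gives n = 242.

242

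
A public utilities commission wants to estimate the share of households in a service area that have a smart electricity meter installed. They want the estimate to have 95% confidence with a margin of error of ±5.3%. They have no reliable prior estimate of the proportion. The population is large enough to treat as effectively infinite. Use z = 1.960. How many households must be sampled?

With no prior estimate, use p = 0.5, giving p(1−p) = 0.25.
n = z²·p(1−p)/E² = 1.960² × 0.2500 / 0.053² = 3.8416 × 0.2500 / 0.002809 ≈ 341.90.
Rounding up gives n = 342.

342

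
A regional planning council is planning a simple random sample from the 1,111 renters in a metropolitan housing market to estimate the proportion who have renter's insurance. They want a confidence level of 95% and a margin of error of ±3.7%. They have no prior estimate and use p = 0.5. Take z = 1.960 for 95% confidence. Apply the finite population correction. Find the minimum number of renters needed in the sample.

431

Unadjusted: n₀ = 1.960² × 0.50 × 0.50 / 0.037² ≈ 701.53, so n₀ = 702.
Finite population correction with N = 1,111: n = n₀ / (1 + (n₀−1)/N) = 702 / (1 + 701/1111) = 702 / 1.6310 ≈ 430.42.
Rounding up, n = 431.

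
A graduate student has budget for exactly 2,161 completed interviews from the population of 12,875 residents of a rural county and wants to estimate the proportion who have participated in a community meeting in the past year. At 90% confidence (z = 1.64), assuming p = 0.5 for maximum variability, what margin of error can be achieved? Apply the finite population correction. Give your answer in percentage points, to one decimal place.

Finite-population factor: (N−n)/(N−1) = (12875−2161)/(12875−1) = 0.8322.
SE(p̂) = √[p(1−p)/n · (N−n)/(N−1)] = √[0.2500/2161 × 0.8322] = 0.00981.
E = z × SE = 1.64 × 0.00981 = 0.01609 ≈ 1.6 percentage points.

1.6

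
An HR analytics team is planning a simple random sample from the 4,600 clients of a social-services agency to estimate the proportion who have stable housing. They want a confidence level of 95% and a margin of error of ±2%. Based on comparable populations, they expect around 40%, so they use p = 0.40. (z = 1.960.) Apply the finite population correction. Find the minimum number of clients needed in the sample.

Unadjusted: n₀ = 1.960² × 0.40 × 0.60 / 0.020² ≈ 2304.96, so n₀ = 2305.
Finite population correction with N = 4,600: n = n₀ / (1 + (n₀−1)/N) = 2305 / (1 + 2304/4600) = 2305 / 1.5009 ≈ 1535.78.
Rounding up, n = 1536.

1536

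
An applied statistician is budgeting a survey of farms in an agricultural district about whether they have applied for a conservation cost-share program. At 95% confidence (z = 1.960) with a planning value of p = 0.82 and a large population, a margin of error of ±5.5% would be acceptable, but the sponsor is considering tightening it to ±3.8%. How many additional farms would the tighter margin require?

At ±5.5%: n = 1.960² × 0.1476 / 0.055² ≈ 187.44 → 188.
At ±3.8%: n = 1.960² × 0.1476 / 0.038² ≈ 392.67 → 393.
Additional respondents: 393 − 188 = 205.

205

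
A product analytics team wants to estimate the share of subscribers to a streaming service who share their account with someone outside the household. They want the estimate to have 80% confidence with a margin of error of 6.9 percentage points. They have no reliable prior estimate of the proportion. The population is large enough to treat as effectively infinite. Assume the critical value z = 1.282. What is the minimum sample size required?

With no prior estimate, use p = 0.5, giving p(1−p) = 0.25.
n = z²·p(1−p)/E² = 1.282² × 0.2500 / 0.069² = 1.6435 × 0.2500 / 0.004761 ≈ 86.30.
Rounding up gives n = 87.

87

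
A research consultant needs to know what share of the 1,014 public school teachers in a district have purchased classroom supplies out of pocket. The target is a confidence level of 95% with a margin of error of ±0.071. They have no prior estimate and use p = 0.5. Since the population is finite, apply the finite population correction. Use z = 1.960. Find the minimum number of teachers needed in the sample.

Unadjusted: n₀ = 1.960² × 0.50 × 0.50 / 0.071² ≈ 190.52, so n₀ = 191.
Finite population correction with N = 1,014: n = n₀ / (1 + (n₀−1)/N) = 191 / (1 + 190/1014) = 191 / 1.1874 ≈ 160.86.
Rounding up, n = 161.

161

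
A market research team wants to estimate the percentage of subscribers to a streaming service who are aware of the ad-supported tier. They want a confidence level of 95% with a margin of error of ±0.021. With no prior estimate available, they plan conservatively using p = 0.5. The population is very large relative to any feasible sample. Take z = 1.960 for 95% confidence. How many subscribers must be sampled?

With p = 0.5, p(1−p) = 0.25.
n = z²·p(1−p)/E² = 1.960² × 0.2500 / 0.021² = 3.8416 × 0.2500 / 0.000441 ≈ 2177.78.
Rounding up gives n = 2178.

2178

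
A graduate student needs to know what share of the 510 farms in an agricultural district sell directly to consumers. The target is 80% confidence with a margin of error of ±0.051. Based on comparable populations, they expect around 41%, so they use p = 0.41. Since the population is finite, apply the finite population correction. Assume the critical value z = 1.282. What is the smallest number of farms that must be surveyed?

118

Unadjusted: n₀ = 1.282² × 0.41 × 0.59 / 0.051² ≈ 152.85, so n₀ = 153.
Finite population correction with N = 510: n = n₀ / (1 + (n₀−1)/N) = 153 / (1 + 152/510) = 153 / 1.2980 ≈ 117.87.
Rounding up, n = 118.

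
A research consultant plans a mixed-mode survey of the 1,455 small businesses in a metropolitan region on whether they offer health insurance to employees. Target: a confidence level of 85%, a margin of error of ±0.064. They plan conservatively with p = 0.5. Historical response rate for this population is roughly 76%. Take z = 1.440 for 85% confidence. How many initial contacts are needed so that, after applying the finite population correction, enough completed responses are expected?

154

Completed interviews needed (unadjusted): n₀ = 1.440² × 0.2500 / 0.064² ≈ 126.56 → 127.
FPC for N = 1,455: n = 127 / (1 + 126/1455) = 127 / 1.0866 ≈ 116.88 → 117.
At a 76% response rate, contacts needed = 117 / 0.76 ≈ 153.95 → 154.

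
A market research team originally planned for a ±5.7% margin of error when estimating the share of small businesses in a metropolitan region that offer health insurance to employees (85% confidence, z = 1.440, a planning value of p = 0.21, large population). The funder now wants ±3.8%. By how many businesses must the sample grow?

At ±5.7%: n = 1.440² × 0.1659 / 0.057² ≈ 105.88 → 106.
At ±3.8%: n = 1.440² × 0.1659 / 0.038² ≈ 238.23 → 239.
Additional respondents: 239 − 106 = 133.

133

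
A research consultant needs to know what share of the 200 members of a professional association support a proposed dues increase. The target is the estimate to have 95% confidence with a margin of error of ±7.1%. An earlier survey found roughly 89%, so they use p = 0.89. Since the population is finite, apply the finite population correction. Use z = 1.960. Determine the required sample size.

55

Unadjusted: n₀ = 1.960² × 0.89 × 0.11 / 0.071² ≈ 74.61, so n₀ = 75.
Finite population correction with N = 200: n = n₀ / (1 + (n₀−1)/N) = 75 / (1 + 74/200) = 75 / 1.3700 ≈ 54.74.
Rounding up, n = 55.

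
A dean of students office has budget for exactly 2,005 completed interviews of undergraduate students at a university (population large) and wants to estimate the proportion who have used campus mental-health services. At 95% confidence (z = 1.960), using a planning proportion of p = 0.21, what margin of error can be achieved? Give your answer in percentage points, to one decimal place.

1.8

SE(p̂) = √[p(1−p)/n] = √[0.1659/2005] = 0.00910.
E = z × SE = 1.960 × 0.00910 = 0.01783, or 1.8 percentage points.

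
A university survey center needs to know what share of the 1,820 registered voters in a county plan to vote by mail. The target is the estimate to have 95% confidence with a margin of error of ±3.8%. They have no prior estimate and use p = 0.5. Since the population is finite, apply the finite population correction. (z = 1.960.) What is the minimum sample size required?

488

Unadjusted: n₀ = 1.960² × 0.50 × 0.50 / 0.038² ≈ 665.10, so n₀ = 666.
Finite population correction with N = 1,820: n = n₀ / (1 + (n₀−1)/N) = 666 / (1 + 665/1820) = 666 / 1.3654 ≈ 487.77.
Rounding up, n = 488.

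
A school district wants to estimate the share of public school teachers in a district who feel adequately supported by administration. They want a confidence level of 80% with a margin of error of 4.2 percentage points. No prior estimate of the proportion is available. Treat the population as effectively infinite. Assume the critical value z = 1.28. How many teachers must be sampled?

With no prior estimate, use p = 0.5, giving p(1−p) = 0.25.
n = z²·p(1−p)/E² = 1.28² × 0.2500 / 0.042² = 1.6384 × 0.2500 / 0.001764 ≈ 232.20.
Rounding up gives n = 233.

233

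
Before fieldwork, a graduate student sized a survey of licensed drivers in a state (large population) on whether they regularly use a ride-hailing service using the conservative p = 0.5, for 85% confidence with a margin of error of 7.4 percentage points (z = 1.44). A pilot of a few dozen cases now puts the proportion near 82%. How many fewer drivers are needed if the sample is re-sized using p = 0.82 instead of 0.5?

Conservative (p = 0.5): n = 1.44² × 0.25 / 0.074² ≈ 94.67 → 95.
Using p = 0.82: p(1−p) = 0.1476, so n = 1.44² × 0.1476 / 0.074² ≈ 55.89 → 56.
Reduction: 95 − 56 = 39.

39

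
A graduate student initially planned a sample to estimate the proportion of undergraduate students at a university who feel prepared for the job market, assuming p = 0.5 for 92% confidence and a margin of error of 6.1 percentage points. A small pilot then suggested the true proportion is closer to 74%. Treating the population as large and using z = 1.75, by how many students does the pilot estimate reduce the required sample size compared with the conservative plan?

Conservative (p = 0.5): n = 1.75² × 0.25 / 0.061² ≈ 205.76 → 206.
Using p = 0.74: p(1−p) = 0.1924, so n = 1.75² × 0.1924 / 0.061² ≈ 158.35 → 159.
Reduction: 206 − 159 = 47.

47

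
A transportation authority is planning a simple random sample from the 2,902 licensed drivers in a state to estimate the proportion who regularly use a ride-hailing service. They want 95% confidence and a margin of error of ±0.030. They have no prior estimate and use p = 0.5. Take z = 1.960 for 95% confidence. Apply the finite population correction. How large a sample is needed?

781

Unadjusted: n₀ = 1.960² × 0.50 × 0.50 / 0.030² ≈ 1067.11, so n₀ = 1068.
Finite population correction with N = 2,902: n = n₀ / (1 + (n₀−1)/N) = 1068 / (1 + 1067/2902) = 1068 / 1.3677 ≈ 780.89.
Rounding up, n = 781.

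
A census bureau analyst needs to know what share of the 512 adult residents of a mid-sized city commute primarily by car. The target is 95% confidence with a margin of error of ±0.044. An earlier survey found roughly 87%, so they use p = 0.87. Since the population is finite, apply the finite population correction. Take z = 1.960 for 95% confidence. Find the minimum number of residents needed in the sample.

157

Unadjusted: n₀ = 1.960² × 0.87 × 0.13 / 0.044² ≈ 224.42, so n₀ = 225.
Finite population correction with N = 512: n = n₀ / (1 + (n₀−1)/N) = 225 / (1 + 224/512) = 225 / 1.4375 ≈ 156.52.
Rounding up, n = 157.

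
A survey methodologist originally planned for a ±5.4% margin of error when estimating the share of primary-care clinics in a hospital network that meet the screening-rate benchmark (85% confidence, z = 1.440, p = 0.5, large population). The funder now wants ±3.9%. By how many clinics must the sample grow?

At ±5.4%: n = 1.440² × 0.2500 / 0.054² ≈ 177.78 → 178.
At ±3.9%: n = 1.440² × 0.2500 / 0.039² ≈ 340.83 → 341.
Additional respondents: 341 − 178 = 163.

163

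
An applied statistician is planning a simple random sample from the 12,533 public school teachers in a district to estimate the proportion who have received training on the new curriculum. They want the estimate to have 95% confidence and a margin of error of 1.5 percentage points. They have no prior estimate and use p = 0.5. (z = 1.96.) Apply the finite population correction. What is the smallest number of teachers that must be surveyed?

Unadjusted: n₀ = 1.96² × 0.50 × 0.50 / 0.015² ≈ 4268.44, so n₀ = 4269.
Finite population correction with N = 12,533: n = n₀ / (1 + (n₀−1)/N) = 4269 / (1 + 4268/12533) = 4269 / 1.3405 ≈ 3184.54.
Rounding up, n = 3185.

3185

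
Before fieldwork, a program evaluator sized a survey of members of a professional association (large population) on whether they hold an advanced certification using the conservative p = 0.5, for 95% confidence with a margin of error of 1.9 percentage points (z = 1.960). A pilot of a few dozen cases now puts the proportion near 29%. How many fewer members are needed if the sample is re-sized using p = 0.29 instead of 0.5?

Conservative (p = 0.5): n = 1.960² × 0.25 / 0.019² ≈ 2660.39 → 2661.
Using p = 0.29: p(1−p) = 0.2059, so n = 1.960² × 0.2059 / 0.019² ≈ 2191.10 → 2192.
Reduction: 2661 − 2192 = 469.

469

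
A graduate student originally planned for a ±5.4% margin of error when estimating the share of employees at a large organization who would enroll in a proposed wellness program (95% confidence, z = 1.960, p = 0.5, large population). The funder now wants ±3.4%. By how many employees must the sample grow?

501

At ±5.4%: n = 1.960² × 0.2500 / 0.054² ≈ 329.36 → 330.
At ±3.4%: n = 1.960² × 0.2500 / 0.034² ≈ 830.80 → 831.
Additional respondents: 831 − 330 = 501.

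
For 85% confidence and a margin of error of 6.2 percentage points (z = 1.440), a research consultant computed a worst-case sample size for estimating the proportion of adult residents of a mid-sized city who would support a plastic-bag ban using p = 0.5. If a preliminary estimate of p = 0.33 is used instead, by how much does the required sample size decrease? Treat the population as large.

15

Conservative (p = 0.5): n = 1.440² × 0.25 / 0.062² ≈ 134.86 → 135.
Using p = 0.33: p(1−p) = 0.2211, so n = 1.440² × 0.2211 / 0.062² ≈ 119.27 → 120.
Reduction: 135 − 120 = 15.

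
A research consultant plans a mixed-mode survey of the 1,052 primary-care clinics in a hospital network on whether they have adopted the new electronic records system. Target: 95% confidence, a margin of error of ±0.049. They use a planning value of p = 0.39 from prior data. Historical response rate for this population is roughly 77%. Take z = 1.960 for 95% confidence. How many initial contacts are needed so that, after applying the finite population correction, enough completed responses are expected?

364

Completed interviews needed (unadjusted): n₀ = 1.960² × 0.2379 / 0.049² ≈ 380.64 → 381.
FPC for N = 1,052: n = 381 / (1 + 380/1052) = 381 / 1.3612 ≈ 279.90 → 280.
At a 77% response rate, contacts needed = 280 / 0.77 ≈ 363.64 → 364.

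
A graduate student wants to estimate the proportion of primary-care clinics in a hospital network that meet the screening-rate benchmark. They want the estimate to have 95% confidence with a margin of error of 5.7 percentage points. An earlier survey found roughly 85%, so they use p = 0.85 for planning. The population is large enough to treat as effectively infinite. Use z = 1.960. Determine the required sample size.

With p = 0.85, p(1−p) = 0.1275.
n = z²·p(1−p)/E² = 1.960² × 0.1275 / 0.057² = 3.8416 × 0.1275 / 0.003249 ≈ 150.76.
Rounding up gives n = 151.

151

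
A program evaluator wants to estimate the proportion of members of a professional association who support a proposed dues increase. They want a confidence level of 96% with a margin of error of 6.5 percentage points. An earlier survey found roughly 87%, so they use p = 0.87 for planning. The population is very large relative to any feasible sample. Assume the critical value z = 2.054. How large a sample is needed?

With p = 0.87, p(1−p) = 0.1131.
n = z²·p(1−p)/E² = 2.054² × 0.1131 / 0.065² = 4.2189 × 0.1131 / 0.004225 ≈ 112.94.
Rounding up gives n = 113.

113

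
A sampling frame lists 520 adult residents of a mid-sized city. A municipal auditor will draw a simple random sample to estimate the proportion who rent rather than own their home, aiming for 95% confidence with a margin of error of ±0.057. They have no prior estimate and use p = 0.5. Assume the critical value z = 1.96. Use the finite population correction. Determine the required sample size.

Unadjusted: n₀ = 1.96² × 0.50 × 0.50 / 0.057² ≈ 295.60, so n₀ = 296.
Finite population correction with N = 520: n = n₀ / (1 + (n₀−1)/N) = 296 / (1 + 295/520) = 296 / 1.5673 ≈ 188.86.
Rounding up, n = 189.

189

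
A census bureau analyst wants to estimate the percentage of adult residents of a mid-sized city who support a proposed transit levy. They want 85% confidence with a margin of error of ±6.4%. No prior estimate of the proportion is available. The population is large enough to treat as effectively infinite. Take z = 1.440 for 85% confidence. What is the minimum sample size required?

127

With no prior estimate, use p = 0.5, giving p(1−p) = 0.25.
n = z²·p(1−p)/E² = 1.440² × 0.2500 / 0.064² = 2.0736 × 0.2500 / 0.004096 ≈ 126.56.
Rounding up gives n = 127.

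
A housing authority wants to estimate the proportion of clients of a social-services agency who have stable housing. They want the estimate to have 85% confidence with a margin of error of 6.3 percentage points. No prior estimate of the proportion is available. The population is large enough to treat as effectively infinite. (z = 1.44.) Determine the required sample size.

131

With no prior estimate, use p = 0.5, giving p(1−p) = 0.25.
n = z²·p(1−p)/E² = 1.44² × 0.2500 / 0.063² = 2.0736 × 0.2500 / 0.003969 ≈ 130.61.
Rounding up gives n = 131.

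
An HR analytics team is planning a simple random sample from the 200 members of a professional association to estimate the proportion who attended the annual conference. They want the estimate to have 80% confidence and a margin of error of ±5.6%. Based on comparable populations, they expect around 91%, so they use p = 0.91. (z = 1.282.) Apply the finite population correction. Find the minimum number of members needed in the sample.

Unadjusted: n₀ = 1.282² × 0.91 × 0.09 / 0.056² ≈ 42.92, so n₀ = 43.
Finite population correction with N = 200: n = n₀ / (1 + (n₀−1)/N) = 43 / (1 + 42/200) = 43 / 1.2100 ≈ 35.54.
Rounding up, n = 36.

36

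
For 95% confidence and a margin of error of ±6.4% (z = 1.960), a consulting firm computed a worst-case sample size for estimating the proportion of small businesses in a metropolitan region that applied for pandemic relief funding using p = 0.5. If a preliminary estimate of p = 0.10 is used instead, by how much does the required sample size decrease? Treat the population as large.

150

Conservative (p = 0.5): n = 1.960² × 0.25 / 0.064² ≈ 234.47 → 235.
Using p = 0.10: p(1−p) = 0.0900, so n = 1.960² × 0.0900 / 0.064² ≈ 84.41 → 85.
Reduction: 235 − 85 = 150.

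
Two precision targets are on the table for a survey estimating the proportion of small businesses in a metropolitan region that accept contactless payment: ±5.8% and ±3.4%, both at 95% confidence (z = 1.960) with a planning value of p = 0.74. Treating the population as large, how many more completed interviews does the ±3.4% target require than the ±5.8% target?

At ±5.8%: n = 1.960² × 0.1924 / 0.058² ≈ 219.72 → 220.
At ±3.4%: n = 1.960² × 0.1924 / 0.034² ≈ 639.38 → 640.
Additional respondents: 640 − 220 = 420.

420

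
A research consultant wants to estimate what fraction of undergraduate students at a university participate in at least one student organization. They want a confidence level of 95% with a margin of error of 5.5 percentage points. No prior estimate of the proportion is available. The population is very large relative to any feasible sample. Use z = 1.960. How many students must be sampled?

318

With no prior estimate, use p = 0.5, giving p(1−p) = 0.25.
n = z²·p(1−p)/E² = 1.960² × 0.2500 / 0.055² = 3.8416 × 0.2500 / 0.003025 ≈ 317.49.
Rounding up gives n = 318.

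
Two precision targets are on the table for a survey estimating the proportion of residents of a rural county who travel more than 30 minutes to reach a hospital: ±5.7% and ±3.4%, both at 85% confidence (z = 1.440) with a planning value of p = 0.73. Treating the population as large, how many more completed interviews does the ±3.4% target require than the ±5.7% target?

At ±5.7%: n = 1.440² × 0.1971 / 0.057² ≈ 125.79 → 126.
At ±3.4%: n = 1.440² × 0.1971 / 0.034² ≈ 353.55 → 354.
Additional respondents: 354 − 126 = 228.

228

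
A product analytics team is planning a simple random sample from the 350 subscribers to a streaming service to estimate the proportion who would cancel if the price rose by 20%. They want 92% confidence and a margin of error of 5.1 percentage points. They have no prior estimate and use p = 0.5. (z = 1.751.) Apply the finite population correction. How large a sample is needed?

161

Unadjusted: n₀ = 1.751² × 0.50 × 0.50 / 0.051² ≈ 294.69, so n₀ = 295.
Finite population correction with N = 350: n = n₀ / (1 + (n₀−1)/N) = 295 / (1 + 294/350) = 295 / 1.8400 ≈ 160.33.
Rounding up, n = 161.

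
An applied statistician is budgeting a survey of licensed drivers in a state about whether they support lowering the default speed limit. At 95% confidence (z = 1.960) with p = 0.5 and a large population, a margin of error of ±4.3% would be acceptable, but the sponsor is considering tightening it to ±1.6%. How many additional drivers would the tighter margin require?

3232

At ±4.3%: n = 1.960² × 0.2500 / 0.043² ≈ 519.42 → 520.
At ±1.6%: n = 1.960² × 0.2500 / 0.016² ≈ 3751.56 → 3752.
Additional respondents: 3752 − 520 = 3232.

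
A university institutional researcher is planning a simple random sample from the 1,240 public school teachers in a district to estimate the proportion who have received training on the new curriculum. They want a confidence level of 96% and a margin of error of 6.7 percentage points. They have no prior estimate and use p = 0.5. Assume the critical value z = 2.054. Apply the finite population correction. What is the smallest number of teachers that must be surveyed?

Unadjusted: n₀ = 2.054² × 0.50 × 0.50 / 0.067² ≈ 234.96, so n₀ = 235.
Finite population correction with N = 1,240: n = n₀ / (1 + (n₀−1)/N) = 235 / (1 + 234/1240) = 235 / 1.1887 ≈ 197.69.
Rounding up, n = 198.

198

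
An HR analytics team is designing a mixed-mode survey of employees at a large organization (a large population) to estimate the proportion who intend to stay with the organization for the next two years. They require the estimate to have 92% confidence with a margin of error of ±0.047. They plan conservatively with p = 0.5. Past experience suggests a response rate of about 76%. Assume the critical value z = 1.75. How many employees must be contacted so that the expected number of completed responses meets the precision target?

Completed interviews needed: n₀ = 1.75² × 0.2500 / 0.047² ≈ 346.59 → 347.
At a 76% response rate, contacts needed = 347 / 0.76 ≈ 456.58 → 457.

457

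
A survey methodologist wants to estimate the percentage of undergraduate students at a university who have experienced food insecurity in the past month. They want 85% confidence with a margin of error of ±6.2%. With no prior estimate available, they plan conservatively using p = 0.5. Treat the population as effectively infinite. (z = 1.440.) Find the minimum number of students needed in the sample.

135

With p = 0.5, p(1−p) = 0.25.
n = z²·p(1−p)/E² = 1.440² × 0.2500 / 0.062² = 2.0736 × 0.2500 / 0.003844 ≈ 134.86.
Rounding up gives n = 135.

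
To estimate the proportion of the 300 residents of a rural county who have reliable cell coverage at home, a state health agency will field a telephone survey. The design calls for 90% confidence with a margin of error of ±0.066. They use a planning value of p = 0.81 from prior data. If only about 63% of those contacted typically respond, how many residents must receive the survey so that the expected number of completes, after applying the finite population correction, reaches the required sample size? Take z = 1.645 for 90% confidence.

Completed interviews needed (unadjusted): n₀ = 1.645² × 0.1539 / 0.066² ≈ 95.61 → 96.
FPC for N = 300: n = 96 / (1 + 95/300) = 96 / 1.3167 ≈ 72.91 → 73.
At a 63% response rate, contacts needed = 73 / 0.63 ≈ 115.87 → 116.

116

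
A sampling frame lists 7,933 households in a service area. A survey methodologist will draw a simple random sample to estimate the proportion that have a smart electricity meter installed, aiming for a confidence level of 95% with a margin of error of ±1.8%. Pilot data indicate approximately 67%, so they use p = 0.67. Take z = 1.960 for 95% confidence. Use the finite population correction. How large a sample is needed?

Unadjusted: n₀ = 1.960² × 0.67 × 0.33 / 0.018² ≈ 2621.54, so n₀ = 2622.
Finite population correction with N = 7,933: n = n₀ / (1 + (n₀−1)/N) = 2622 / (1 + 2621/7933) = 2622 / 1.3304 ≈ 1970.85.
Rounding up, n = 1971.

1971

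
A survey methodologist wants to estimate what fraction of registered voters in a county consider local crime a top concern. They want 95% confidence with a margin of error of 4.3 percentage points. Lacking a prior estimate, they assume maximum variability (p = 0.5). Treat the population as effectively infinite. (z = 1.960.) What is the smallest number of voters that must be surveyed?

520

With p = 0.5, p(1−p) = 0.25.
n = z²·p(1−p)/E² = 1.960² × 0.2500 / 0.043² = 3.8416 × 0.2500 / 0.001849 ≈ 519.42.
Rounding up gives n = 520.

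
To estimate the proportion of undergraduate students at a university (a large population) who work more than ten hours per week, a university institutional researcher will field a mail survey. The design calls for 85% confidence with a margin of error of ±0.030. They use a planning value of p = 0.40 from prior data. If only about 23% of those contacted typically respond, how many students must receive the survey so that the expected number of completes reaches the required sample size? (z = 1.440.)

2405

Completed interviews needed: n₀ = 1.440² × 0.2400 / 0.030² ≈ 552.96 → 553.
At a 23% response rate, contacts needed = 553 / 0.23 ≈ 2404.35 → 2405.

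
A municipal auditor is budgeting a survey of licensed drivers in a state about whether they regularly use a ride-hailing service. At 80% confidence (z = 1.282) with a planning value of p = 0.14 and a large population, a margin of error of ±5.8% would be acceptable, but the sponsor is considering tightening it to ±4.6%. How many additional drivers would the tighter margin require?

35

At ±5.8%: n = 1.282² × 0.1204 / 0.058² ≈ 58.82 → 59.
At ±4.6%: n = 1.282² × 0.1204 / 0.046² ≈ 93.52 → 94.
Additional respondents: 94 − 59 = 35.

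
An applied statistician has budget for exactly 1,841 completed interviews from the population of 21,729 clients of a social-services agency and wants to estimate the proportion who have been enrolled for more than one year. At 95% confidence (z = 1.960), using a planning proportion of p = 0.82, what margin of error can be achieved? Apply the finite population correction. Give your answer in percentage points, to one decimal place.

1.7

Finite-population factor: (N−n)/(N−1) = (21729−1841)/(21729−1) = 0.9153.
SE(p̂) = √[p(1−p)/n · (N−n)/(N−1)] = √[0.1476/1841 × 0.9153] = 0.00857.
E = z × SE = 1.960 × 0.00857 = 0.01679 ≈ 1.7 percentage points.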